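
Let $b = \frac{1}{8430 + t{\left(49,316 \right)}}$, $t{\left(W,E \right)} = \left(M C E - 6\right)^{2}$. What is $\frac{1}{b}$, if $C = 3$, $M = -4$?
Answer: $14433234$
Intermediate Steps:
$t{\left(W,E \right)} = \left(-6 - 12 E\right)^{2}$ ($t{\left(W,E \right)} = \left(\left(-4\right) 3 E - 6\right)^{2} = \left(- 12 E - 6\right)^{2} = \left(-6 - 12 E\right)^{2}$)
$b = \frac{1}{14433234}$ ($b = \frac{1}{8430 + 36 \left(1 + 2 \cdot 316\right)^{2}} = \frac{1}{8430 + 36 \left(1 + 632\right)^{2}} = \frac{1}{8430 + 36 \cdot 633^{2}} = \frac{1}{8430 + 36 \cdot 400689} = \frac{1}{8430 + 14424804} = \frac{1}{14433234} \approx 6.9285 \cdot 10^{-8}$)
$\frac{1}{b} = \frac{1}{\frac{1}{14433234}} = 14433234$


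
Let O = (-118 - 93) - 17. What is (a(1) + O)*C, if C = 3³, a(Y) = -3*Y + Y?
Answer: -6210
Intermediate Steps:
a(Y) = -2*Y
C = 27
O = -228 (O = -211 - 17 = -228)
(a(1) + O)*C = (-2*1 - 228)*27 = (-2 - 228)*27 = -230*27 = -6210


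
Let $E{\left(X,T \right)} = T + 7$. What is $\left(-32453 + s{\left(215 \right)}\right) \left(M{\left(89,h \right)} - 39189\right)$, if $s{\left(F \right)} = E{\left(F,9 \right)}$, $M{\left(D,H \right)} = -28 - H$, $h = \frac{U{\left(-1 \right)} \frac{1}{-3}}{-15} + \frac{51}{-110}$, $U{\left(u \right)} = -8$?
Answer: $\frac{251868082643}{198} \approx 1.2721 \cdot 10^{9}$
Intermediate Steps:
$h = - \frac{127}{198}$ ($h = \frac{\left(-8\right) \frac{1}{-3}}{-15} + \frac{51}{-110} = \left(-8\right) \left(- \frac{1}{3}\right) \left(- \frac{1}{15}\right) + 51 \left(- \frac{1}{110}\right) = \frac{8}{3} \left(- \frac{1}{15}\right) - \frac{51}{110} = - \frac{8}{45} - \frac{51}{110} = - \frac{127}{198} \approx -0.64141$)
$E{\left(X,T \right)} = 7 + T$
$s{\left(F \right)} = 16$ ($s{\left(F \right)} = 7 + 9 = 16$)
$\left(-32453 + s{\left(215 \right)}\right) \left(M{\left(89,h \right)} - 39189\right) = \left(-32453 + 16\right) \left(\left(-28 - - \frac{127}{198}\right) - 39189\right) = - 32437 \left(\left(-28 + \frac{127}{198}\right) - 39189\right) = - 32437 \left(- \frac{5417}{198} - 39189\right) = \left(-32437\right) \left(- \frac{7764839}{198}\right) = \frac{251868082643}{198}$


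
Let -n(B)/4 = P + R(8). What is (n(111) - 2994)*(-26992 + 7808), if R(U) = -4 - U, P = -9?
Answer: 55825440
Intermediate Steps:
n(B) = 84 (n(B) = -4*(-9 + (-4 - 1*8)) = -4*(-9 + (-4 - 8)) = -4*(-9 - 12) = -4*(-21) = 84)
(n(111) - 2994)*(-26992 + 7808) = (84 - 2994)*(-26992 + 7808) = -2910*(-19184) = 55825440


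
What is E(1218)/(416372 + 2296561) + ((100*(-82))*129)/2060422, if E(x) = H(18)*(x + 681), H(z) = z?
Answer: -17279698658/34504857023 ≈ -0.50079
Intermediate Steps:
E(x) = 12258 + 18*x (E(x) = 18*(x + 681) = 18*(681 + x) = 12258 + 18*x)
E(1218)/(416372 + 2296561) + ((100*(-82))*129)/2060422 = (12258 + 18*1218)/(416372 + 2296561) + ((100*(-82))*129)/2060422 = (12258 + 21924)/2712933 - 8200*129*(1/2060422) = 34182*(1/2712933) - 1057800*1/2060422 = 422/33493 - 528900/1030211 = -17279698658/34504857023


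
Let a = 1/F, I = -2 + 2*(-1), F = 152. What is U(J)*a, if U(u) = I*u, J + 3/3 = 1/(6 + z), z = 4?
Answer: 9/380 ≈ 0.023684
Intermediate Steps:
J = -9/10 (J = -1 + 1/(6 + 4) = -1 + 1/10 = -9/10 ≈ -0.90000)
I = -4 (I = -2 - 2 = -4)
a = 1/152 ≈ 0.0065789
U(u) = -4*u
U(J)*a = -4*(-9/10)*(1/152) = (18/5)*(1/152) = 9/380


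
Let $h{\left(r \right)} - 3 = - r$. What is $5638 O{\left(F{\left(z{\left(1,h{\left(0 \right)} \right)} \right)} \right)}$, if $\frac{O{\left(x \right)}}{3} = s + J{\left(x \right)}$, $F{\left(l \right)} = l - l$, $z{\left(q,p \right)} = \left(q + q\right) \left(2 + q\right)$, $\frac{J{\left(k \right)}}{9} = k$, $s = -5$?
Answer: $-84570$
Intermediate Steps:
$J{\left(k \right)} = 9 k$
$h{\left(r \right)} = 3 - r$
$z{\left(q,p \right)} = 2 q \left(2 + q\right)$
$F{\left(l \right)} = 0$
$O{\left(x \right)} = -15 + 27 x$ ($O{\left(x \right)} = 3 \left(-5 + 9 x\right) = -15 + 27 x$)
$5638 O{\left(F{\left(z{\left(1,h{\left(0 \right)} \right)} \right)} \right)} = 5638 \left(-15 + 27 \cdot 0\right) = 5638 \left(-15 + 0\right) = 5638 \left(-15\right) = -84570$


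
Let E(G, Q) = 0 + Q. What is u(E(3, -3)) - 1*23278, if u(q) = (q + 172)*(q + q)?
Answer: -24292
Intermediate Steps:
E(G, Q) = Q
u(q) = 2*q*(172 + q) (u(q) = (172 + q)*(2*q) = 2*q*(172 + q))
u(E(3, -3)) - 1*23278 = 2*(-3)*(172 - 3) - 1*23278 = 2*(-3)*169 - 23278 = -1014 - 23278 = -24292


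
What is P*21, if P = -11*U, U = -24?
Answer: 5544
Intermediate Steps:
P = 264 (P = -11*(-24) = 264)
P*21 = 264*21 = 5544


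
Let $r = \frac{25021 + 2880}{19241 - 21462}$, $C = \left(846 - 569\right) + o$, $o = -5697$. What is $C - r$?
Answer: $- \frac{12009919}{2221} \approx -5407.4$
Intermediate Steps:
$C = -5420$ ($C = \left(846 - 569\right) - 5697 = 277 - 5697 = -5420$)
$r = - \frac{27901}{2221}$ ($r = \frac{27901}{-2221} = 27901 \left(- \frac{1}{2221}\right) = - \frac{27901}{2221} \approx -12.562$)
$C - r = -5420 - - \frac{27901}{2221} = -5420 + \frac{27901}{2221} = - \frac{12009919}{2221}$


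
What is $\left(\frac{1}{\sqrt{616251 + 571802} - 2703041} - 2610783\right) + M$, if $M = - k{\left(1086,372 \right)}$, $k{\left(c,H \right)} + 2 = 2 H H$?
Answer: $- \frac{21097673079722074813}{7306429459628} - \frac{\sqrt{1188053}}{7306429459628} \approx -2.8875 \cdot 10^{6}$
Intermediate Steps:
$k{\left(c,H \right)} = -2 + 2 H^{2}$ ($k{\left(c,H \right)} = -2 + 2 H H = -2 + 2 H^{2}$)
$M = -276766$ ($M = - (-2 + 2 \cdot 372^{2}) = - (-2 + 2 \cdot 138384) = - (-2 + 276768) = \left(-1\right) 276766 = -276766$)
$\left(\frac{1}{\sqrt{616251 + 571802} - 2703041} - 2610783\right) + M = \left(\frac{1}{\sqrt{616251 + 571802} - 2703041} - 2610783\right) - 276766 = \left(\frac{1}{\sqrt{1188053} - 2703041} - 2610783\right) - 276766 = \left(\frac{1}{-2703041 + \sqrt{1188053}} - 2610783\right) - 276766 = \left(-2610783 + \frac{1}{-2703041 + \sqrt{1188053}}\right) - 276766 = -2887549 + \frac{1}{-2703041 + \sqrt{1188053}}$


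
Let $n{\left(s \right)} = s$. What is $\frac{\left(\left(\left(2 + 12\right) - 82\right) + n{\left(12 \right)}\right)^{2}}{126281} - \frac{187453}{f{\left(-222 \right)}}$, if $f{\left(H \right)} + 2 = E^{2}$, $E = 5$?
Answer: $- \frac{23671680165}{2904463} \approx -8150.1$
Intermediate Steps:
$f{\left(H \right)} = 23$ ($f{\left(H \right)} = -2 + 5^{2} = -2 + 25 = 23$)
$\frac{\left(\left(\left(2 + 12\right) - 82\right) + n{\left(12 \right)}\right)^{2}}{126281} - \frac{187453}{f{\left(-222 \right)}} = \frac{\left(\left(\left(2 + 12\right) - 82\right) + 12\right)^{2}}{126281} - \frac{187453}{23} = \left(\left(14 - 82\right) + 12\right)^{2} \cdot \frac{1}{126281} - \frac{187453}{23} = \left(-68 + 12\right)^{2} \cdot \frac{1}{126281} - \frac{187453}{23} = \left(-56\right)^{2} \cdot \frac{1}{126281} - \frac{187453}{23} = 3136 \cdot \frac{1}{126281} - \frac{187453}{23} = \frac{3136}{126281} - \frac{187453}{23} = - \frac{23671680165}{2904463}$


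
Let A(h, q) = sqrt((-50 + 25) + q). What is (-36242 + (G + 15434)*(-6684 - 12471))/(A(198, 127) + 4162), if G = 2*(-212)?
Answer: -598397360152/8661071 + 143776396*sqrt(102)/8661071 ≈ -68923.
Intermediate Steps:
G = -424
A(h, q) = sqrt(-25 + q)
(-36242 + (G + 15434)*(-6684 - 12471))/(A(198, 127) + 4162) = (-36242 + (-424 + 15434)*(-6684 - 12471))/(sqrt(-25 + 127) + 4162) = (-36242 + 15010*(-19155))/(sqrt(102) + 4162) = (-36242 - 287516550)/(4162 + sqrt(102)) = -287552792/(4162 + sqrt(102))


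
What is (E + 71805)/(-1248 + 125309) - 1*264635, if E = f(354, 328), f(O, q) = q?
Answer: -32830810602/124061 ≈ -2.6463e+5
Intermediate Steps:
E = 328
(E + 71805)/(-1248 + 125309) - 1*264635 = (328 + 71805)/(-1248 + 125309) - 1*264635 = 72133/124061 - 264635 = -32830810602/124061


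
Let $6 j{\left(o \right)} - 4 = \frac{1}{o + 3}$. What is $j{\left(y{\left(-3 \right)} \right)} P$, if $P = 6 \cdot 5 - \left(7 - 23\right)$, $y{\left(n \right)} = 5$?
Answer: $\frac{253}{8} \approx 31.625$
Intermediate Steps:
$P = 46$ ($P = 30 - -16 = 30 + 16 = 46$)
$j{\left(o \right)} = \frac{2}{3} + \frac{1}{6 \left(3 + o\right)}$ ($j{\left(o \right)} = \frac{2}{3} + \frac{1}{6 \left(o + 3\right)} = \frac{2}{3} + \frac{1}{6 \left(3 + o\right)}$)
$j{\left(y{\left(-3 \right)} \right)} P = \frac{13 + 4 \cdot 5}{6 \left(3 + 5\right)} 46 = \frac{13 + 20}{6 \cdot 8} \cdot 46 = \frac{1}{6} \cdot \frac{1}{8} \cdot 33 \cdot 46 = \frac{11}{16} \cdot 46 = \frac{253}{8}$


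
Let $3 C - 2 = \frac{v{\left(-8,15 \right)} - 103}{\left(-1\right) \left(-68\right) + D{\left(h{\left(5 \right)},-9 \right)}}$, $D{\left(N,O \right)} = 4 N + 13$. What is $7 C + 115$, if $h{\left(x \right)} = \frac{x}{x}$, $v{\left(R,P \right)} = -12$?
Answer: $\frac{5942}{51} \approx 116.51$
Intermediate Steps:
$h{\left(x \right)} = 1$
$D{\left(N,O \right)} = 13 + 4 N$
$C = \frac{11}{51}$ ($C = \frac{2}{3} + \frac{\left(-12 - 103\right) \frac{1}{\left(-1\right) \left(-68\right) + \left(13 + 4 \cdot 1\right)}}{3} = \frac{2}{3} + \frac{\left(-115\right) \frac{1}{68 + \left(13 + 4\right)}}{3} = \frac{2}{3} + \frac{\left(-115\right) \frac{1}{68 + 17}}{3} = \frac{2}{3} + \frac{\left(-115\right) \frac{1}{85}}{3} = \frac{2}{3} + \frac{1}{3} \left(- \frac{23}{17}\right) = \frac{2}{3} - \frac{23}{51} = \frac{11}{51} \approx 0.21569$)
$7 C + 115 = 7 \cdot \frac{11}{51} + 115 = \frac{77}{51} + 115 = \frac{5942}{51}$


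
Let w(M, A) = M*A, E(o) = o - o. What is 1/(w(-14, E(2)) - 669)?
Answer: -1/669 ≈ -0.0014948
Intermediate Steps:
E(o) = 0
w(M, A) = A*M
1/(w(-14, E(2)) - 669) = 1/(0*(-14) - 669) = 1/(0 - 669) = 1/(-669) = -1/669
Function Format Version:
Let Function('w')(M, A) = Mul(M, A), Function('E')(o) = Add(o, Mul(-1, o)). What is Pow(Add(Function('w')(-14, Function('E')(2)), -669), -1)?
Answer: Rational(-1, 669) ≈ -0.0014948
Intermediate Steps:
Function('E')(o) = 0
Function('w')(M, A) = Mul(A, M)
Pow(Add(Function('w')(-14, Function('E')(2)), -669), -1) = Pow(Add(Mul(0, -14), -669), -1) = Pow(Add(0, -669), -1) = Pow(-669, -1) = Rational(-1, 669)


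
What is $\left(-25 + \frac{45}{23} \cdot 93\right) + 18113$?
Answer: $\frac{420209}{23} \approx 18270.0$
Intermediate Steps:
$\left(-25 + \frac{45}{23} \cdot 93\right) + 18113 = \left(-25 + \frac{4185}{23}\right) + 18113 = \frac{3610}{23} + 18113 = \frac{420209}{23}$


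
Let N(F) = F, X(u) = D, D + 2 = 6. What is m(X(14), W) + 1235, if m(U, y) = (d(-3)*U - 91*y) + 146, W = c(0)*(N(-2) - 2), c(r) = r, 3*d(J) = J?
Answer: 1377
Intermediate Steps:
D = 4 (D = -2 + 6 = 4)
X(u) = 4
d(J) = J/3
W = 0 (W = 0*(-2 - 2) = 0*(-4) = 0)
m(U, y) = 146 - U - 91*y (m(U, y) = (((⅓)*(-3))*U - 91*y) + 146 = (-U - 91*y) + 146 = 146 - U - 91*y)
m(X(14), W) + 1235 = (146 - 1*4 - 91*0) + 1235 = (146 - 4 + 0) + 1235 = 142 + 1235 = 1377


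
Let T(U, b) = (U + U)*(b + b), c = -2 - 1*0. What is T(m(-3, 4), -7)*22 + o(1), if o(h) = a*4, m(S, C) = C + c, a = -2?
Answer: -1240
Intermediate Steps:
c = -2 (c = -2 + 0 = -2)
m(S, C) = -2 + C (m(S, C) = C - 2 = -2 + C)
T(U, b) = 4*U*b (T(U, b) = (2*U)*(2*b) = 4*U*b)
o(h) = -8 (o(h) = -2*4 = -8)
T(m(-3, 4), -7)*22 + o(1) = (4*(-2 + 4)*(-7))*22 - 8 = (4*2*(-7))*22 - 8 = -56*22 - 8 = -1232 - 8 = -1240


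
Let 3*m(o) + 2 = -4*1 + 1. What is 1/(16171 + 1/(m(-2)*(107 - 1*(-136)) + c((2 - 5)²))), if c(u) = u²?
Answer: 324/5239403 ≈ 6.1839e-5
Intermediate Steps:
m(o) = -5/3 (m(o) = -⅔ + (-4*1 + 1)/3 = -⅔ + (-4 + 1)/3 = -⅔ + (⅓)*(-3) = -⅔ - 1 = -5/3)
1/(16171 + 1/(m(-2)*(107 - 1*(-136)) + c((2 - 5)²))) = 1/(16171 + 1/(-5*(107 - 1*(-136))/3 + ((2 - 5)²)²)) = 1/(16171 + 1/(-5*(107 + 136)/3 + ((-3)²)²)) = 1/(16171 + 1/(-5/3*243 + 9²)) = 1/(16171 + 1/(-405 + 81)) = 1/(16171 + 1/(-324)) = 1/(16171 - 1/324) = 1/(5239403/324) = 324/5239403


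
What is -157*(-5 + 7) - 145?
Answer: -459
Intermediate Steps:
-157*(-5 + 7) - 145 = -314 - 145 = -459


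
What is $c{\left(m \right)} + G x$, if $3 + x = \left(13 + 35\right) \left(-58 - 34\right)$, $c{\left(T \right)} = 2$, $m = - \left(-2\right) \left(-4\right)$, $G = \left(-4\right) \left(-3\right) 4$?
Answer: $-212110$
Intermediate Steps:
$G = 48$ ($G = 12 \cdot 4 = 48$)
$m = -8$ ($m = \left(-1\right) 8 = -8$)
$x = -4419$ ($x = -3 + \left(13 + 35\right) \left(-58 - 34\right) = -3 + 48 \left(-92\right) = -3 - 4416 = -4419$)
$c{\left(m \right)} + G x = 2 + 48 \left(-4419\right) = 2 - 212112 = -212110$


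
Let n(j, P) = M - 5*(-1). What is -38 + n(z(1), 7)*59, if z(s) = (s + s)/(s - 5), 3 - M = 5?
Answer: 139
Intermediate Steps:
M = -2 (M = 3 - 1*5 = 3 - 5 = -2)
z(s) = 2*s/(-5 + s) (z(s) = (2*s)/(-5 + s) = 2*s/(-5 + s))
n(j, P) = 3 (n(j, P) = -2 - 5*(-1) = -2 + 5 = 3)
-38 + n(z(1), 7)*59 = -38 + 3*59 = -38 + 177 = 139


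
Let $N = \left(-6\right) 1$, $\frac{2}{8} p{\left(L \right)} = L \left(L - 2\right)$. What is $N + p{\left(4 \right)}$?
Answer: $26$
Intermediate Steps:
$p{\left(L \right)} = 4 L \left(-2 + L\right)$ ($p{\left(L \right)} = 4 L \left(L - 2\right) = 4 L \left(-2 + L\right)$)
$N = -6$
$N + p{\left(4 \right)} = -6 + 4 \cdot 4 \left(-2 + 4\right) = -6 + 4 \cdot 4 \cdot 2 = -6 + 32 = 26$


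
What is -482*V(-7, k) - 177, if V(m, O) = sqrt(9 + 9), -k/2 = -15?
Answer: -177 - 1446*sqrt(2) ≈ -2222.0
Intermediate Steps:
k = 30 (k = -2*(-15) = 30)
V(m, O) = 3*sqrt(2) (V(m, O) = sqrt(18) = 3*sqrt(2))
-482*V(-7, k) - 177 = -1446*sqrt(2) - 177 = -177 - 1446*sqrt(2)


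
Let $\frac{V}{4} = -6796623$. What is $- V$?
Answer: $27186492$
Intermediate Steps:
$V = -27186492$ ($V = 4 \left(-6796623\right) = -27186492$)
$- V = \left(-1\right) \left(-27186492\right) = 27186492$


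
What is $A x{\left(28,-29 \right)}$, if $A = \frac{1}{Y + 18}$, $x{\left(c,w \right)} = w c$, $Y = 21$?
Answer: $- \frac{812}{39} \approx -20.821$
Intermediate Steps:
$x{\left(c,w \right)} = c w$
$A = \frac{1}{39}$ ($A = \frac{1}{21 + 18} = \frac{1}{39} \approx 0.025641$)
$A x{\left(28,-29 \right)} = \frac{28 \left(-29\right)}{39} = \frac{1}{39} \left(-812\right) = - \frac{812}{39}$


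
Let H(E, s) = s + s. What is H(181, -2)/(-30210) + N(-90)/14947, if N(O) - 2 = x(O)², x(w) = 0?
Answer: 60104/225774435 ≈ 0.00026621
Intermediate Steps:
H(E, s) = 2*s
N(O) = 2 (N(O) = 2 + 0² = 2 + 0 = 2)
H(181, -2)/(-30210) + N(-90)/14947 = (2*(-2))/(-30210) + 2/14947 = -4*(-1/30210) + 2*(1/14947) = 2/15105 + 2/14947 = 60104/225774435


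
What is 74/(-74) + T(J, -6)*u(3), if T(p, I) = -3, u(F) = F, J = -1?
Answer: -10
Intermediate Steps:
74/(-74) + T(J, -6)*u(3) = 74/(-74) - 3*3 = 74*(-1/74) - 9 = -1 - 9 = -10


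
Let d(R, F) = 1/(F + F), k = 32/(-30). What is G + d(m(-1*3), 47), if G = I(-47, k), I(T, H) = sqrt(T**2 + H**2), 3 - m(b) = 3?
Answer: 1/94 + sqrt(497281)/15 ≈ 47.023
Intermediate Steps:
m(b) = 0 (m(b) = 3 - 1*3 = 3 - 3 = 0)
k = -16/15 (k = 32*(-1/30) = -16/15 ≈ -1.0667)
I(T, H) = sqrt(H**2 + T**2)
G = sqrt(497281)/15 (G = sqrt((-16/15)**2 + (-47)**2) = sqrt(256/225 + 2209) = sqrt(497281/225) = sqrt(497281)/15 ≈ 47.012)
d(R, F) = 1/(2*F)
G + d(m(-1*3), 47) = sqrt(497281)/15 + (1/2)/47 = sqrt(497281)/15 + (1/2)*(1/47) = sqrt(497281)/15 + 1/94 = 1/94 + sqrt(497281)/15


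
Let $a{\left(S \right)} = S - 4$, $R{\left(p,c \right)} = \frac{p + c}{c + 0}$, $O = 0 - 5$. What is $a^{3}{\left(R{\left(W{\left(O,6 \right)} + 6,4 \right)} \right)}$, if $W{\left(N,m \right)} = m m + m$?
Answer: $729$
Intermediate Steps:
$O = -5$
$W{\left(N,m \right)} = m + m^{2}$ ($W{\left(N,m \right)} = m^{2} + m = m + m^{2}$)
$R{\left(p,c \right)} = \frac{c + p}{c}$
$a{\left(S \right)} = -4 + S$
$a^{3}{\left(R{\left(W{\left(O,6 \right)} + 6,4 \right)} \right)} = \left(-4 + \frac{4 + \left(6 \left(1 + 6\right) + 6\right)}{4}\right)^{3} = \left(-4 + \frac{4 + \left(6 \cdot 7 + 6\right)}{4}\right)^{3} = \left(-4 + \frac{4 + \left(42 + 6\right)}{4}\right)^{3} = \left(-4 + \frac{4 + 48}{4}\right)^{3} = \left(-4 + \frac{1}{4} \cdot 52\right)^{3} = \left(-4 + 13\right)^{3} = 9^{3} = 729$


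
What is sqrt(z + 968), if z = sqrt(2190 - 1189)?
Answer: sqrt(968 + sqrt(1001)) ≈ 31.617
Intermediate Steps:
z = sqrt(1001) ≈ 31.639
sqrt(z + 968) = sqrt(sqrt(1001) + 968) = sqrt(968 + sqrt(1001))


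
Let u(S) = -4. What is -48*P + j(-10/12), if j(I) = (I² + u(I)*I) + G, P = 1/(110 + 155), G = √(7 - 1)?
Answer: 36697/9540 + √6 ≈ 6.2961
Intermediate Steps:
G = √6 ≈ 2.4495
P = 1/265 ≈ 0.0037736
j(I) = √6 + I² - 4*I (j(I) = (I² - 4*I) + √6 = √6 + I² - 4*I)
-48*P + j(-10/12) = -48*1/265 + (√6 + (-10/12)² - (-40)/12) = -48/265 + (√6 + (-10*1/12)² - (-40)/12) = -48/265 + (√6 + (-⅚)² - 4*(-⅚)) = -48/265 + (√6 + 25/36 + 10/3) = -48/265 + (145/36 + √6) = 36697/9540 + √6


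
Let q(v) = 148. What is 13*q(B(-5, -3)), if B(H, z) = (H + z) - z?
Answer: 1924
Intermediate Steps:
B(H, z) = H
13*q(B(-5, -3)) = 13*148 = 1924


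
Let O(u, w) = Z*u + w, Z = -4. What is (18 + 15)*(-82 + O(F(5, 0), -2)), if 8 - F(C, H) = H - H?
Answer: -3828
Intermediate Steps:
F(C, H) = 8 (F(C, H) = 8 - (H - H) = 8 - 1*0 = 8 + 0 = 8)
O(u, w) = w - 4*u (O(u, w) = -4*u + w = w - 4*u)
(18 + 15)*(-82 + O(F(5, 0), -2)) = (18 + 15)*(-82 + (-2 - 4*8)) = 33*(-82 + (-2 - 32)) = 33*(-82 - 34) = 33*(-116) = -3828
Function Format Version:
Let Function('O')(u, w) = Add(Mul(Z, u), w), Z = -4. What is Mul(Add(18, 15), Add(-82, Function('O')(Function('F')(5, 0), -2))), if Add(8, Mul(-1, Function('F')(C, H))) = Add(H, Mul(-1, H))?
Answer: -3828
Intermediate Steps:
Function('F')(C, H) = 8 (Function('F')(C, H) = Add(8, Mul(-1, Add(H, Mul(-1, H)))) = Add(8, Mul(-1, 0)) = Add(8, 0) = 8)
Function('O')(u, w) = Add(w, Mul(-4, u)) (Function('O')(u, w) = Add(Mul(-4, u), w) = Add(w, Mul(-4, u)))
Mul(Add(18, 15), Add(-82, Function('O')(Function('F')(5, 0), -2))) = Mul(Add(18, 15), Add(-82, Add(-2, Mul(-4, 8)))) = Mul(33, Add(-82, Add(-2, -32))) = Mul(33, Add(-82, -34)) = Mul(33, -116) = -3828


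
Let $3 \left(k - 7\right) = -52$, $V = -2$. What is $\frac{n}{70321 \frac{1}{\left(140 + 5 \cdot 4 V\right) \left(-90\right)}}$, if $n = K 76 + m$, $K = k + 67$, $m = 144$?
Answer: $- \frac{40056000}{70321} \approx -569.62$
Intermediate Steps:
$k = - \frac{31}{3}$ ($k = 7 + \frac{1}{3} \left(-52\right) = 7 - \frac{52}{3} = - \frac{31}{3} \approx -10.333$)
$K = \frac{170}{3}$ ($K = - \frac{31}{3} + 67 = \frac{170}{3} \approx 56.667$)
$n = \frac{13352}{3}$ ($n = \frac{170}{3} \cdot 76 + 144 = \frac{12920}{3} + 144 = \frac{13352}{3} \approx 4450.7$)
$\frac{n}{70321 \frac{1}{\left(140 + 5 \cdot 4 V\right) \left(-90\right)}} = \frac{13352}{3 \frac{70321}{\left(140 + 5 \cdot 4 \left(-2\right)\right) \left(-90\right)}} = \frac{13352}{3 \frac{70321}{\left(140 + 20 \left(-2\right)\right) \left(-90\right)}} = \frac{13352}{3 \frac{70321}{\left(140 - 40\right) \left(-90\right)}} = \frac{13352}{3 \frac{70321}{100 \left(-90\right)}} = \frac{13352}{3 \frac{70321}{-9000}} = \frac{13352}{3 \cdot 70321 \left(- \frac{1}{9000}\right)} = \frac{13352}{3 \left(- \frac{70321}{9000}\right)} = \frac{13352}{3} \left(- \frac{9000}{70321}\right) = - \frac{40056000}{70321}$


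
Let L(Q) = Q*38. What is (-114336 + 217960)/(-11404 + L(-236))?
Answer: -25906/5093 ≈ -5.0866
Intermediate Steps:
L(Q) = 38*Q
(-114336 + 217960)/(-11404 + L(-236)) = (-114336 + 217960)/(-11404 + 38*(-236)) = 103624/(-11404 - 8968) = 103624/(-20372) = 103624*(-1/20372) = -25906/5093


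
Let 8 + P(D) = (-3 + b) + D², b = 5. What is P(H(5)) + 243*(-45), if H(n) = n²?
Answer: -10316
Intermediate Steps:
P(D) = -6 + D² (P(D) = -8 + ((-3 + 5) + D²) = -8 + (2 + D²) = -6 + D²)
P(H(5)) + 243*(-45) = (-6 + (5²)²) + 243*(-45) = (-6 + 25²) - 10935 = (-6 + 625) - 10935 = 619 - 10935 = -10316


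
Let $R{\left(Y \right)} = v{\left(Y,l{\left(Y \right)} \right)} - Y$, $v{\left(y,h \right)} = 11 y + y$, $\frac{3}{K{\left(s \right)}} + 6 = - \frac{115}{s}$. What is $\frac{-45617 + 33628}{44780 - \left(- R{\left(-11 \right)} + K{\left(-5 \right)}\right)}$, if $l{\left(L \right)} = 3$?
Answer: $- \frac{203813}{759200} \approx -0.26846$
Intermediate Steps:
$K{\left(s \right)} = \frac{3}{-6 - \frac{115}{s}}$
$v{\left(y,h \right)} = 12 y$
$R{\left(Y \right)} = 11 Y$ ($R{\left(Y \right)} = 12 Y - Y = 11 Y$)
$\frac{-45617 + 33628}{44780 - \left(- R{\left(-11 \right)} + K{\left(-5 \right)}\right)} = \frac{-45617 + 33628}{44780 - \left(121 - - \frac{15}{115 + 6 \left(-5\right)}\right)} = - \frac{11989}{44780 - \left(121 - - \frac{15}{115 - 30}\right)} = - \frac{11989}{44780 - \left(121 - - \frac{15}{85}\right)} = - \frac{11989}{44780 - \left(121 - \left(-15\right) \frac{1}{85}\right)} = - \frac{11989}{44780 - \frac{2060}{17}} = - \frac{11989}{\frac{759200}{17}} = \left(-11989\right) \frac{17}{759200} = - \frac{203813}{759200}$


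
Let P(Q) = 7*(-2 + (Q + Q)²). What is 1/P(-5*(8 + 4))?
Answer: 1/100786 ≈ 9.9220e-6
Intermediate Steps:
P(Q) = -14 + 28*Q² (P(Q) = 7*(-2 + (2*Q)²) = 7*(-2 + 4*Q²) = -14 + 28*Q²)
1/P(-5*(8 + 4)) = 1/(-14 + 28*(-5*(8 + 4))²) = 1/(-14 + 28*(-5*12)²) = 1/(-14 + 28*(-60)²) = 1/(-14 + 28*3600) = 1/(-14 + 100800) = 1/100786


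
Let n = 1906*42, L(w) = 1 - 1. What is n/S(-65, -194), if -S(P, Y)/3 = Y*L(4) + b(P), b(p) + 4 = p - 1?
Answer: 1906/5 ≈ 381.20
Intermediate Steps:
b(p) = -5 + p (b(p) = -4 + (p - 1) = -4 + (-1 + p) = -5 + p)
L(w) = 0
S(P, Y) = 15 - 3*P (S(P, Y) = -3*(Y*0 + (-5 + P)) = -3*(0 + (-5 + P)) = -3*(-5 + P) = 15 - 3*P)
n = 80052
n/S(-65, -194) = 80052/(15 - 3*(-65)) = 80052/(15 + 195) = 80052/210 = 80052*(1/210) = 1906/5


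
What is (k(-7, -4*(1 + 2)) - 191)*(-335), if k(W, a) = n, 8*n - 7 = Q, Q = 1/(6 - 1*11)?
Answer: 254801/4 ≈ 63700.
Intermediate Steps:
Q = -⅕ (Q = 1/(6 - 11) = 1/(-5) = -⅕ ≈ -0.20000)
n = 17/20 (n = 7/8 + (⅛)*(-⅕) = 7/8 - 1/40 = 17/20 ≈ 0.85000)
k(W, a) = 17/20
(k(-7, -4*(1 + 2)) - 191)*(-335) = (17/20 - 191)*(-335) = -3803/20*(-335) = 254801/4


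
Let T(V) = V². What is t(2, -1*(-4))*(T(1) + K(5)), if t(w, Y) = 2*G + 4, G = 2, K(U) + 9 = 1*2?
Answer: -48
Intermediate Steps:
K(U) = -7 (K(U) = -9 + 1*2 = -9 + 2 = -7)
t(w, Y) = 8 (t(w, Y) = 2*2 + 4 = 4 + 4 = 8)
t(2, -1*(-4))*(T(1) + K(5)) = 8*(1² - 7) = 8*(1 - 7) = 8*(-6) = -48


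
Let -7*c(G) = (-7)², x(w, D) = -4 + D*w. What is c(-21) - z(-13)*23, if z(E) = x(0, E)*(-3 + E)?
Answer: -1479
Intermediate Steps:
c(G) = -7 (c(G) = -⅐*(-7)² = -⅐*49 = -7)
z(E) = 12 - 4*E (z(E) = (-4 + E*0)*(-3 + E) = (-4 + 0)*(-3 + E) = -4*(-3 + E) = 12 - 4*E)
c(-21) - z(-13)*23 = -7 - (12 - 4*(-13))*23 = -7 - (12 + 52)*23 = -7 - 64*23 = -7 - 1*1472 = -7 - 1472 = -1479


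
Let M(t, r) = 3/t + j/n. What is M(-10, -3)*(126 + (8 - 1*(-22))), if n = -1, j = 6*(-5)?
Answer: 23166/5 ≈ 4633.2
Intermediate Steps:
j = -30
M(t, r) = 30 + 3/t (M(t, r) = 3/t - 30/(-1) = 3/t - 30*(-1) = 3/t + 30 = 30 + 3/t)
M(-10, -3)*(126 + (8 - 1*(-22))) = (30 + 3/(-10))*(126 + (8 - 1*(-22))) = (30 + 3*(-1/10))*(126 + (8 + 22)) = (30 - 3/10)*(126 + 30) = (297/10)*156 = 23166/5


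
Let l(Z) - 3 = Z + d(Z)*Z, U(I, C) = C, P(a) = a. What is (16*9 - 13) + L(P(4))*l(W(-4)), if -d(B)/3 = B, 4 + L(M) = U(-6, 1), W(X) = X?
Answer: 278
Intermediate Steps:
L(M) = -3 (L(M) = -4 + 1 = -3)
d(B) = -3*B
l(Z) = 3 + Z - 3*Z**2 (l(Z) = 3 + (Z + (-3*Z)*Z) = 3 + (Z - 3*Z**2) = 3 + Z - 3*Z**2)
(16*9 - 13) + L(P(4))*l(W(-4)) = (16*9 - 13) - 3*(3 - 4 - 3*(-4)**2) = (144 - 13) - 3*(3 - 4 - 3*16) = 131 - 3*(3 - 4 - 48) = 131 - 3*(-49) = 131 + 147 = 278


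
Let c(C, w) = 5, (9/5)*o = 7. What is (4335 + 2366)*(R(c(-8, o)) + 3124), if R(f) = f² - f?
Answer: 21067944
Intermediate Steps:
o = 35/9 (o = (5/9)*7 = 35/9 ≈ 3.8889)
(4335 + 2366)*(R(c(-8, o)) + 3124) = (4335 + 2366)*(5*(-1 + 5) + 3124) = 6701*(5*4 + 3124) = 6701*(20 + 3124) = 6701*3144 = 21067944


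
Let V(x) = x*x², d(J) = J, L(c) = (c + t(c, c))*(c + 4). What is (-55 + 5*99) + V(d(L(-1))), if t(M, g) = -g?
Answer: 440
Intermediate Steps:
L(c) = 0 (L(c) = (c - c)*(c + 4) = 0*(4 + c) = 0)
V(x) = x³
(-55 + 5*99) + V(d(L(-1))) = (-55 + 5*99) + 0³ = (-55 + 495) + 0 = 440 + 0 = 440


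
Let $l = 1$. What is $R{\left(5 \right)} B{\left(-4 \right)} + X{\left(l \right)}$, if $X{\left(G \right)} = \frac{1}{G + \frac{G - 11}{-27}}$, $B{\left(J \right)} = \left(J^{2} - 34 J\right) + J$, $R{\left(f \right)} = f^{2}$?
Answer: $\frac{136927}{37} \approx 3700.7$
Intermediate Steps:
$B{\left(J \right)} = J^{2} - 33 J$
$X{\left(G \right)} = \frac{1}{\frac{11}{27} + \frac{26 G}{27}}$ ($X{\left(G \right)} = \frac{1}{G + \left(G - 11\right) \left(- \frac{1}{27}\right)} = \frac{1}{G + \left(-11 + G\right) \left(- \frac{1}{27}\right)} = \frac{1}{G - \left(- \frac{11}{27} + \frac{G}{27}\right)} = \frac{1}{\frac{11}{27} + \frac{26 G}{27}}$)
$R{\left(5 \right)} B{\left(-4 \right)} + X{\left(l \right)} = 5^{2} \left(- 4 \left(-33 - 4\right)\right) + \frac{27}{11 + 26 \cdot 1} = 25 \left(\left(-4\right) \left(-37\right)\right) + \frac{27}{11 + 26} = 25 \cdot 148 + \frac{27}{37} = 3700 + 27 \cdot \frac{1}{37} = 3700 + \frac{27}{37} = \frac{136927}{37}$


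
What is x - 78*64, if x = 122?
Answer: -4870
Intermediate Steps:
x - 78*64 = 122 - 78*64 = 122 - 4992 = -4870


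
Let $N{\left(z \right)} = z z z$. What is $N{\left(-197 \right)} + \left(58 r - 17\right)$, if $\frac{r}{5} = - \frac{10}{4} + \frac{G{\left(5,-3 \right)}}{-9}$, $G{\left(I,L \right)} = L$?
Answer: $- \frac{22938055}{3} \approx -7.646 \cdot 10^{6}$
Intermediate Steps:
$N{\left(z \right)} = z^{3}$ ($N{\left(z \right)} = z^{2} z = z^{3}$)
$r = - \frac{65}{6}$ ($r = 5 \left(- \frac{10}{4} - \frac{3}{-9}\right) = 5 \left(\left(-10\right) \frac{1}{4} - - \frac{1}{3}\right) = 5 \left(- \frac{5}{2} + \frac{1}{3}\right) = 5 \left(- \frac{13}{6}\right) = - \frac{65}{6} \approx -10.833$)
$N{\left(-197 \right)} + \left(58 r - 17\right) = \left(-197\right)^{3} + \left(58 \left(- \frac{65}{6}\right) - 17\right) = -7645373 - \frac{1936}{3} = - \frac{22938055}{3}$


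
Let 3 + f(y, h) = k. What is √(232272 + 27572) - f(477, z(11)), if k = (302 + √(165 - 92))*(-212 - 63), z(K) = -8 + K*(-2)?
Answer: 83053 + 2*√64961 + 275*√73 ≈ 85912.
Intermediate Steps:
z(K) = -8 - 2*K
k = -83050 - 275*√73 (k = (302 + √73)*(-275) = -83050 - 275*√73 ≈ -85400.)
f(y, h) = -83053 - 275*√73 (f(y, h) = -3 + (-83050 - 275*√73) = -83053 - 275*√73)
√(232272 + 27572) - f(477, z(11)) = √(232272 + 27572) - (-83053 - 275*√73) = √259844 + (83053 + 275*√73) = 2*√64961 + (83053 + 275*√73) = 83053 + 2*√64961 + 275*√73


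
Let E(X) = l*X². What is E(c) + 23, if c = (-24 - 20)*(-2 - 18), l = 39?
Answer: 30201623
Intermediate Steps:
c = 880 (c = -44*(-20) = 880)
E(X) = 39*X²
E(c) + 23 = 39*880² + 23 = 39*774400 + 23 = 30201600 + 23 = 30201623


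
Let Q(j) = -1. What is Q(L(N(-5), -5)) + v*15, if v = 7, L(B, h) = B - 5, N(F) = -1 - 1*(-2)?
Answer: 104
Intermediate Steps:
N(F) = 1 (N(F) = -1 + 2 = 1)
L(B, h) = -5 + B
Q(L(N(-5), -5)) + v*15 = -1 + 7*15 = -1 + 105 = 104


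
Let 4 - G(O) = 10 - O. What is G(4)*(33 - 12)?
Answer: -42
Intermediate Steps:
G(O) = -6 + O (G(O) = 4 - (10 - O) = 4 + (-10 + O) = -6 + O)
G(4)*(33 - 12) = (-6 + 4)*(33 - 12) = -2*21 = -42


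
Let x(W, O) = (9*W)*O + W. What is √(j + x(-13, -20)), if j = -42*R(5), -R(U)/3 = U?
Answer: √2957 ≈ 54.378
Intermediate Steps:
R(U) = -3*U
x(W, O) = W + 9*O*W (x(W, O) = 9*O*W + W = W + 9*O*W)
j = 630 (j = -(-126)*5 = -42*(-15) = 630)
√(j + x(-13, -20)) = √(630 - 13*(1 + 9*(-20))) = √(630 - 13*(1 - 180)) = √(630 - 13*(-179)) = √(630 + 2327) = √2957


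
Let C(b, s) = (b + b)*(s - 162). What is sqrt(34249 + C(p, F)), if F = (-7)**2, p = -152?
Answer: sqrt(68601) ≈ 261.92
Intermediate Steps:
F = 49
C(b, s) = 2*b*(-162 + s) (C(b, s) = (2*b)*(-162 + s) = 2*b*(-162 + s))
sqrt(34249 + C(p, F)) = sqrt(34249 + 2*(-152)*(-162 + 49)) = sqrt(34249 + 2*(-152)*(-113)) = sqrt(34249 + 34352) = sqrt(68601)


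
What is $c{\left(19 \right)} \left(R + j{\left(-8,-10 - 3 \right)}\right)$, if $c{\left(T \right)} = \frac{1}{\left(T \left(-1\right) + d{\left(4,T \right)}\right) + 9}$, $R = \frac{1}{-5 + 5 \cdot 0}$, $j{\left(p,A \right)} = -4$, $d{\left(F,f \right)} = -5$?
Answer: $\frac{7}{25} \approx 0.28$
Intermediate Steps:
$R = - \frac{1}{5}$ ($R = \frac{1}{-5 + 0} = \frac{1}{-5} = - \frac{1}{5} \approx -0.2$)
$c{\left(T \right)} = \frac{1}{4 - T}$ ($c{\left(T \right)} = \frac{1}{\left(T \left(-1\right) - 5\right) + 9} = \frac{1}{\left(- T - 5\right) + 9} = \frac{1}{\left(-5 - T\right) + 9} = \frac{1}{4 - T}$)
$c{\left(19 \right)} \left(R + j{\left(-8,-10 - 3 \right)}\right) = - \frac{1}{-4 + 19} \left(- \frac{1}{5} - 4\right) = - \frac{1}{15} \left(- \frac{21}{5}\right) = \left(-1\right) \frac{1}{15} \left(- \frac{21}{5}\right) = \left(- \frac{1}{15}\right) \left(- \frac{21}{5}\right) = \frac{7}{25}$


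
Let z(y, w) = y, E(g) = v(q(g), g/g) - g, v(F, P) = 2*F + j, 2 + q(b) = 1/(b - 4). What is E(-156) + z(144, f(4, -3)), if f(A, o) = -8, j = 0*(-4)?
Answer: 23679/80 ≈ 295.99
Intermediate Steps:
j = 0
q(b) = -2 + 1/(-4 + b) (q(b) = -2 + 1/(b - 4) = -2 + 1/(-4 + b))
v(F, P) = 2*F (v(F, P) = 2*F + 0 = 2*F)
E(g) = -g + 2*(9 - 2*g)/(-4 + g) (E(g) = 2*((9 - 2*g)/(-4 + g)) - g = 2*(9 - 2*g)/(-4 + g) - g = -g + 2*(9 - 2*g)/(-4 + g))
E(-156) + z(144, f(4, -3)) = (18 - 1*(-156)**2)/(-4 - 156) + 144 = (18 - 1*24336)/(-160) + 144 = -(18 - 24336)/160 + 144 = -1/160*(-24318) + 144 = 12159/80 + 144 = 23679/80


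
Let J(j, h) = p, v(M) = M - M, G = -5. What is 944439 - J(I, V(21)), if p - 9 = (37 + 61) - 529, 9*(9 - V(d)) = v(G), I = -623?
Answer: 944861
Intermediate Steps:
v(M) = 0
V(d) = 9 (V(d) = 9 - ⅑*0 = 9 + 0 = 9)
p = -422 (p = 9 + ((37 + 61) - 529) = 9 + (98 - 529) = 9 - 431 = -422)
J(j, h) = -422
944439 - J(I, V(21)) = 944439 - 1*(-422) = 944439 + 422 = 944861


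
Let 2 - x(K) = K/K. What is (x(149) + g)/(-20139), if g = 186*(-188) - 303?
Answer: 35270/20139 ≈ 1.7513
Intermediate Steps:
x(K) = 1 (x(K) = 2 - K/K = 2 - 1*1 = 2 - 1 = 1)
g = -35271 (g = -34968 - 303 = -35271)
(x(149) + g)/(-20139) = (1 - 35271)/(-20139) = -35270*(-1/20139) = 35270/20139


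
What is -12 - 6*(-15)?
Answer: 78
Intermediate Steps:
-12 - 6*(-15) = -12 + 90 = 78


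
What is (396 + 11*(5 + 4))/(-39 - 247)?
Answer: -45/26 ≈ -1.7308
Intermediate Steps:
(396 + 11*(5 + 4))/(-39 - 247) = (396 + 11*9)/(-286) = (396 + 99)*(-1/286) = 495*(-1/286) = -45/26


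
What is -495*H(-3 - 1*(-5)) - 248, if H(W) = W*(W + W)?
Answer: -4208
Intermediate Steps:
H(W) = 2*W**2 (H(W) = W*(2*W) = 2*W**2)
-495*H(-3 - 1*(-5)) - 248 = -990*(-3 - 1*(-5))**2 - 248 = -990*(-3 + 5)**2 - 248 = -990*2**2 - 248 = -990*4 - 248 = -495*8 - 248 = -3960 - 248 = -4208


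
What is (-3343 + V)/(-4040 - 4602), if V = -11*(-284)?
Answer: 219/8642 ≈ 0.025341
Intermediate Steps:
V = 3124
(-3343 + V)/(-4040 - 4602) = (-3343 + 3124)/(-4040 - 4602) = -219/(-8642) = -219*(-1/8642) = 219/8642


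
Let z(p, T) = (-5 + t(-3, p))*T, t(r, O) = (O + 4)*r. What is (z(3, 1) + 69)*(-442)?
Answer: -19006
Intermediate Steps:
t(r, O) = r*(4 + O) (t(r, O) = (4 + O)*r = r*(4 + O))
z(p, T) = T*(-17 - 3*p) (z(p, T) = (-5 - 3*(4 + p))*T = (-5 + (-12 - 3*p))*T = (-17 - 3*p)*T = T*(-17 - 3*p))
(z(3, 1) + 69)*(-442) = (-1*1*(17 + 3*3) + 69)*(-442) = (-1*1*(17 + 9) + 69)*(-442) = (-1*1*26 + 69)*(-442) = (-26 + 69)*(-442) = 43*(-442) = -19006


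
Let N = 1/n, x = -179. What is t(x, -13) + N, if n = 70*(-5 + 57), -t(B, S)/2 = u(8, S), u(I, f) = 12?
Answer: -87359/3640 ≈ -24.000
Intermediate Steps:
t(B, S) = -24 (t(B, S) = -2*12 = -24)
n = 3640 (n = 70*52 = 3640)
N = 1/3640 ≈ 0.00027473
t(x, -13) + N = -24 + 1/3640 = -87359/3640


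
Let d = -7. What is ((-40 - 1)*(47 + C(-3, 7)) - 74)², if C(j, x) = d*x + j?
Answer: 17161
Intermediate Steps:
C(j, x) = j - 7*x (C(j, x) = -7*x + j = j - 7*x)
((-40 - 1)*(47 + C(-3, 7)) - 74)² = ((-40 - 1)*(47 + (-3 - 7*7)) - 74)² = (-41*(47 + (-3 - 49)) - 74)² = (-41*(47 - 52) - 74)² = (-41*(-5) - 74)² = (205 - 74)² = 131² = 17161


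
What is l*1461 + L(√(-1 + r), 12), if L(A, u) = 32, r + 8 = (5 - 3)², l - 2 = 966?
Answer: 1414280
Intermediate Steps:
l = 968 (l = 2 + 966 = 968)
r = -4 (r = -8 + (5 - 3)² = -8 + 2² = -8 + 4 = -4)
l*1461 + L(√(-1 + r), 12) = 968*1461 + 32 = 1414248 + 32 = 1414280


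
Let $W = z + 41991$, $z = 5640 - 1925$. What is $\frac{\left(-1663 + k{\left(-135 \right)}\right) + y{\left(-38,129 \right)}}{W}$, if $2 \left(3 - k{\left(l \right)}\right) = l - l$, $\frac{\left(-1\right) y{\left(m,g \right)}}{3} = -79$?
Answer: $- \frac{1423}{45706} \approx -0.031134$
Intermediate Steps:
$z = 3715$
$y{\left(m,g \right)} = 237$ ($y{\left(m,g \right)} = \left(-3\right) \left(-79\right) = 237$)
$k{\left(l \right)} = 3$ ($k{\left(l \right)} = 3 - \frac{l - l}{2} = 3 - 0 = 3 + 0 = 3$)
$W = 45706$ ($W = 3715 + 41991 = 45706$)
$\frac{\left(-1663 + k{\left(-135 \right)}\right) + y{\left(-38,129 \right)}}{W} = \frac{\left(-1663 + 3\right) + 237}{45706} = \left(-1660 + 237\right) \frac{1}{45706} = \left(-1423\right) \frac{1}{45706} = - \frac{1423}{45706}$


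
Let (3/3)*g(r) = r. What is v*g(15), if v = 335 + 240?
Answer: 8625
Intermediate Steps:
g(r) = r
v = 575
v*g(15) = 575*15 = 8625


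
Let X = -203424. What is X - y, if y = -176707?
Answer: -26717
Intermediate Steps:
X - y = -203424 - 1*(-176707) = -203424 + 176707 = -26717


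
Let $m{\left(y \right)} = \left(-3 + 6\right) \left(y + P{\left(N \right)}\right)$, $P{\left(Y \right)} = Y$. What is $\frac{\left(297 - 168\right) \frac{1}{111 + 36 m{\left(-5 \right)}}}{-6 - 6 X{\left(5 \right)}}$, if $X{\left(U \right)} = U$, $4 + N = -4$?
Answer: $\frac{43}{15516} \approx 0.0027713$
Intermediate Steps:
$N = -8$ ($N = -4 - 4 = -8$)
$m{\left(y \right)} = -24 + 3 y$ ($m{\left(y \right)} = \left(-3 + 6\right) \left(y - 8\right) = 3 \left(-8 + y\right) = -24 + 3 y$)
$\frac{\left(297 - 168\right) \frac{1}{111 + 36 m{\left(-5 \right)}}}{-6 - 6 X{\left(5 \right)}} = \frac{\left(297 - 168\right) \frac{1}{111 + 36 \left(-24 + 3 \left(-5\right)\right)}}{-6 - 30} = \frac{129 \frac{1}{111 + 36 \left(-24 - 15\right)}}{-6 - 30} = \frac{129 \frac{1}{111 + 36 \left(-39\right)}}{-36} = \frac{129}{111 - 1404} \left(- \frac{1}{36}\right) = \frac{129}{-1293} \left(- \frac{1}{36}\right) = 129 \left(- \frac{1}{1293}\right) \left(- \frac{1}{36}\right) = \left(- \frac{43}{431}\right) \left(- \frac{1}{36}\right) = \frac{43}{15516}$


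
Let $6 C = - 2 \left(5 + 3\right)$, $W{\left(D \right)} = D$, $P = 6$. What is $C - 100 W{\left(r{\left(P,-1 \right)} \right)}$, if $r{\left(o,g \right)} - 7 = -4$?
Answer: $- \frac{908}{3} \approx -302.67$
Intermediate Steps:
$r{\left(o,g \right)} = 3$ ($r{\left(o,g \right)} = 7 - 4 = 3$)
$C = - \frac{8}{3}$ ($C = \frac{\left(-2\right) \left(5 + 3\right)}{6} = \frac{\left(-2\right) 8}{6} = \frac{1}{6} \left(-16\right) = - \frac{8}{3} \approx -2.6667$)
$C - 100 W{\left(r{\left(P,-1 \right)} \right)} = - \frac{8}{3} - 300 = - \frac{908}{3}$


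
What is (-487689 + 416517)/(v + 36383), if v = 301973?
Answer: -17793/84589 ≈ -0.21035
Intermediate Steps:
(-487689 + 416517)/(v + 36383) = (-487689 + 416517)/(301973 + 36383) = -71172/338356 = -71172*1/338356 = -17793/84589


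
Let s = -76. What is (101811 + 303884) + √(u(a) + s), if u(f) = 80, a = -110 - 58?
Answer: 405697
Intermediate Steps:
a = -168
(101811 + 303884) + √(u(a) + s) = (101811 + 303884) + √(80 - 76) = 405695 + √4 = 405695 + 2 = 405697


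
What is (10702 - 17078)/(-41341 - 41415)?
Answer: 1594/20689 ≈ 0.077046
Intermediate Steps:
(10702 - 17078)/(-41341 - 41415) = -6376/(-82756) = -6376*(-1/82756) = 1594/20689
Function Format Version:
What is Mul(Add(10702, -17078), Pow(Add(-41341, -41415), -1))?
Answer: Rational(1594, 20689) ≈ 0.077046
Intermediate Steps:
Mul(Add(10702, -17078), Pow(Add(-41341, -41415), -1)) = Mul(-6376, Pow(-82756, -1)) = Mul(-6376, Rational(-1, 82756)) = Rational(1594, 20689)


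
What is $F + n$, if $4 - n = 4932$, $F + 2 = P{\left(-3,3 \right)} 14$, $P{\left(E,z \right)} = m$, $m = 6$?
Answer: $-4846$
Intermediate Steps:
$P{\left(E,z \right)} = 6$
$F = 82$ ($F = -2 + 6 \cdot 14 = -2 + 84 = 82$)
$n = -4928$ ($n = 4 - 4932 = -4928$)
$F + n = 82 - 4928 = -4846$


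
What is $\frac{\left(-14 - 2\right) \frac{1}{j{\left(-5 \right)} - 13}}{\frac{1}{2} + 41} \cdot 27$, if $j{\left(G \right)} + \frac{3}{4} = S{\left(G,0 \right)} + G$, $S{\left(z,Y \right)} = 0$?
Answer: $\frac{1152}{2075} \approx 0.55518$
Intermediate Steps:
$j{\left(G \right)} = - \frac{3}{4} + G$ ($j{\left(G \right)} = - \frac{3}{4} + \left(0 + G\right) = - \frac{3}{4} + G$)
$\frac{\left(-14 - 2\right) \frac{1}{j{\left(-5 \right)} - 13}}{\frac{1}{2} + 41} \cdot 27 = \frac{\left(-14 - 2\right) \frac{1}{\left(- \frac{3}{4} - 5\right) - 13}}{\frac{1}{2} + 41} \cdot 27 = \frac{\left(-16\right) \frac{1}{- \frac{23}{4} - 13}}{\frac{1}{2} + 41} \cdot 27 = \frac{\left(-16\right) \frac{1}{- \frac{75}{4}}}{\frac{83}{2}} \cdot 27 = \frac{2 \left(\left(-16\right) \left(- \frac{4}{75}\right)\right)}{83} \cdot 27 = \frac{2}{83} \cdot \frac{64}{75} \cdot 27 = \frac{128}{6225} \cdot 27 = \frac{1152}{2075}$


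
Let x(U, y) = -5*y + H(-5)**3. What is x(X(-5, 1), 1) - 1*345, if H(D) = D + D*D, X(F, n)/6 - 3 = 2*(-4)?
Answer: 7650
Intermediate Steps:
X(F, n) = -30 (X(F, n) = 18 + 6*(2*(-4)) = 18 + 6*(-8) = 18 - 48 = -30)
H(D) = D + D**2
x(U, y) = 8000 - 5*y (x(U, y) = -5*y + (-5*(1 - 5))**3 = -5*y + (-5*(-4))**3 = -5*y + 20**3 = -5*y + 8000 = 8000 - 5*y)
x(X(-5, 1), 1) - 1*345 = (8000 - 5*1) - 1*345 = (8000 - 5) - 345 = 7995 - 345 = 7650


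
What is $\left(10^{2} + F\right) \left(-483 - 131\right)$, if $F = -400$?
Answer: $184200$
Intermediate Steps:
$\left(10^{2} + F\right) \left(-483 - 131\right) = \left(10^{2} - 400\right) \left(-483 - 131\right) = \left(100 - 400\right) \left(-614\right) = \left(-300\right) \left(-614\right) = 184200$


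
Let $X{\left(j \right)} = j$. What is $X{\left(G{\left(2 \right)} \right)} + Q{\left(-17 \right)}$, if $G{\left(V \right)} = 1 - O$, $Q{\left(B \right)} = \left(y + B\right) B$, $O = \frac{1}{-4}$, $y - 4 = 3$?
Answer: $\frac{685}{4} \approx 171.25$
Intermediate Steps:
$y = 7$ ($y = 4 + 3 = 7$)
$O = - \frac{1}{4} \approx -0.25$
$Q{\left(B \right)} = B \left(7 + B\right)$ ($Q{\left(B \right)} = \left(7 + B\right) B = B \left(7 + B\right)$)
$G{\left(V \right)} = \frac{5}{4}$ ($G{\left(V \right)} = 1 - - \frac{1}{4} = 1 + \frac{1}{4} = \frac{5}{4}$)
$X{\left(G{\left(2 \right)} \right)} + Q{\left(-17 \right)} = \frac{5}{4} - 17 \left(7 - 17\right) = \frac{5}{4} - -170 = \frac{5}{4} + 170 = \frac{685}{4}$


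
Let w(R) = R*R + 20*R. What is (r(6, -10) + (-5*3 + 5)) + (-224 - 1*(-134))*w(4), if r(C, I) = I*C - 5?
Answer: -8715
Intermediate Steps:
r(C, I) = -5 + C*I (r(C, I) = C*I - 5 = -5 + C*I)
w(R) = R² + 20*R
(r(6, -10) + (-5*3 + 5)) + (-224 - 1*(-134))*w(4) = ((-5 + 6*(-10)) + (-5*3 + 5)) + (-224 - 1*(-134))*(4*(20 + 4)) = ((-5 - 60) + (-15 + 5)) + (-224 + 134)*(4*24) = (-65 - 10) - 90*96 = -75 - 8640 = -8715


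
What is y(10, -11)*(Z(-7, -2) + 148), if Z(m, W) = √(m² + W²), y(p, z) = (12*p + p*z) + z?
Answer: -148 - √53 ≈ -155.28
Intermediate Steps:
y(p, z) = z + 12*p + p*z
Z(m, W) = √(W² + m²)
y(10, -11)*(Z(-7, -2) + 148) = (-11 + 12*10 + 10*(-11))*(√((-2)² + (-7)²) + 148) = (-11 + 120 - 110)*(√(4 + 49) + 148) = -(√53 + 148) = -(148 + √53) = -148 - √53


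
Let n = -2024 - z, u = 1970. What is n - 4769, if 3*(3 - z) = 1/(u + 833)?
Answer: -57147563/8409 ≈ -6796.0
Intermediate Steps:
z = 25226/8409 (z = 3 - 1/(3*(1970 + 833)) = 3 - ⅓/2803 = 3 - ⅓*1/2803 = 3 - 1/8409 = 25226/8409 ≈ 2.9999)
n = -17045042/8409 (n = -2024 - 1*25226/8409 = -2024 - 25226/8409 = -17045042/8409 ≈ -2027.0)
n - 4769 = -17045042/8409 - 4769 = -57147563/8409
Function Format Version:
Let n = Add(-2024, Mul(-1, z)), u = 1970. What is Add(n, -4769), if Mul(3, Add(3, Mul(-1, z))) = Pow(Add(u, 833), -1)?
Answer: Rational(-57147563, 8409) ≈ -6796.0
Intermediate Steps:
z = Rational(25226, 8409) (z = Add(3, Mul(Rational(-1, 3), Pow(Add(1970, 833), -1))) = Add(3, Mul(Rational(-1, 3), Pow(2803, -1))) = Add(3, Mul(Rational(-1, 3), Rational(1, 2803))) = Add(3, Rational(-1, 8409)) = Rational(25226, 8409) ≈ 2.9999)
n = Rational(-17045042, 8409) (n = Add(-2024, Mul(-1, Rational(25226, 8409))) = Add(-2024, Rational(-25226, 8409)) = Rational(-17045042, 8409) ≈ -2027.0)
Add(n, -4769) = Add(Rational(-17045042, 8409), -4769) = Rational(-57147563, 8409)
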